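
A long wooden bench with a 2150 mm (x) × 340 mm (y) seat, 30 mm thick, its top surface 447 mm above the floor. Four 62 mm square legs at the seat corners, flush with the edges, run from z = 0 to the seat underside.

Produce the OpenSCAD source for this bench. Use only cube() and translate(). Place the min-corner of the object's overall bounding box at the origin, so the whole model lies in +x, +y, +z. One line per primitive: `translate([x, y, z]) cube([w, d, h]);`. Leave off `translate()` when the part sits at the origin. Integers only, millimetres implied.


translate([0, 0, 417]) cube([2150, 340, 30]);
cube([62, 62, 417]);
translate([0, 278, 0]) cube([62, 62, 417]);
translate([2088, 0, 0]) cube([62, 62, 417]);
translate([2088, 278, 0]) cube([62, 62, 417]);


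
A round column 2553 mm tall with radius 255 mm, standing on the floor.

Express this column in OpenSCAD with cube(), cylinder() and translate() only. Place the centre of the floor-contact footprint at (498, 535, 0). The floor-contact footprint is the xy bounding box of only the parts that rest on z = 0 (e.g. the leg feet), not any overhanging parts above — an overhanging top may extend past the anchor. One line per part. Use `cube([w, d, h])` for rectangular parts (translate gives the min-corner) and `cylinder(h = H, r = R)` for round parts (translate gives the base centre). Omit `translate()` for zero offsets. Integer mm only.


translate([498, 535, 0]) cylinder(h = 2553, r = 255);


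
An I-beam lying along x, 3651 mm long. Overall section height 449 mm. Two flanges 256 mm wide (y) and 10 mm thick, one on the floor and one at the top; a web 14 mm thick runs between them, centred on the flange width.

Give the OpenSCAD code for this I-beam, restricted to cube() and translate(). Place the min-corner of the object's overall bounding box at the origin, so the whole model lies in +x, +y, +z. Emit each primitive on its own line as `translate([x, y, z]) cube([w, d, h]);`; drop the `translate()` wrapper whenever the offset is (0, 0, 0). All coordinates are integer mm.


cube([3651, 256, 10]);
translate([0, 121, 10]) cube([3651, 14, 429]);
translate([0, 0, 439]) cube([3651, 256, 10]);


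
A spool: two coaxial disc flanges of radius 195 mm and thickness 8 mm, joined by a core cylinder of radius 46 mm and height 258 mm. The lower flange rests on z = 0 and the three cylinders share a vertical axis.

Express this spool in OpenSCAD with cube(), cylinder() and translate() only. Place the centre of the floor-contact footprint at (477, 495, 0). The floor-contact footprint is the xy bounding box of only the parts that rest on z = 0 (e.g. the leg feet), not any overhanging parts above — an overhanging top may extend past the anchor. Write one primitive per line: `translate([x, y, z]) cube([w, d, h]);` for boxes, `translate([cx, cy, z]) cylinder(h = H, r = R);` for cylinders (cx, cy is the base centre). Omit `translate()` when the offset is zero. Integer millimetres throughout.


translate([477, 495, 0]) cylinder(h = 8, r = 195);
translate([477, 495, 8]) cylinder(h = 258, r = 46);
translate([477, 495, 266]) cylinder(h = 8, r = 195);


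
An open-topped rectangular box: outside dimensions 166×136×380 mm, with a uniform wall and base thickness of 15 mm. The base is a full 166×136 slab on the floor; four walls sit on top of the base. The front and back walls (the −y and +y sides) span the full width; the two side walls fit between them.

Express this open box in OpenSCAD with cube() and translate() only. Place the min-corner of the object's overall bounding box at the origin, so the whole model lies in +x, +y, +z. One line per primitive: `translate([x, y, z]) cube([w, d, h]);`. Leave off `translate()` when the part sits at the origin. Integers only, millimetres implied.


cube([166, 136, 15]);
translate([0, 0, 15]) cube([166, 15, 365]);
translate([0, 121, 15]) cube([166, 15, 365]);
translate([0, 15, 15]) cube([15, 106, 365]);
translate([151, 15, 15]) cube([15, 106, 365]);


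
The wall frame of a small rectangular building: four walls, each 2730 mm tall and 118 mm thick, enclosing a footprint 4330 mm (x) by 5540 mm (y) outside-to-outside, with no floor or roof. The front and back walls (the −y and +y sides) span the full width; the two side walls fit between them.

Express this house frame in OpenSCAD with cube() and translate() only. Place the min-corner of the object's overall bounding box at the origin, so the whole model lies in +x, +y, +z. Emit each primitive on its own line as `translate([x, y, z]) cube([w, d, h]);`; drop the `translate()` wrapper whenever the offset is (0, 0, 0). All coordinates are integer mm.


cube([4330, 118, 2730]);
translate([0, 5422, 0]) cube([4330, 118, 2730]);
translate([0, 118, 0]) cube([118, 5304, 2730]);
translate([4212, 118, 0]) cube([118, 5304, 2730]);


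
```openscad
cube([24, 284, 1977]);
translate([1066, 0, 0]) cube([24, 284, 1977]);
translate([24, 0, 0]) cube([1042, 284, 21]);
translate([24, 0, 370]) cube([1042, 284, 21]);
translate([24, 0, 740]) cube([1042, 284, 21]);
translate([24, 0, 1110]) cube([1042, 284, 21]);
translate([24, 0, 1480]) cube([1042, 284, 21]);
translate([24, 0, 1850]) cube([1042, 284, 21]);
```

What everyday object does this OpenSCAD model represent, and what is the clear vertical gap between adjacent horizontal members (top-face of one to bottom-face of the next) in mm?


A bookshelf. The clear shelf gap is 349 mm.

Two tall side panels with 6 horizontal boards between them — a bookshelf. The first two shelf undersides are at z = 0 and z = 370; with shelf thickness 21, the clear gap is 370 − 0 − 21 = 349 mm.


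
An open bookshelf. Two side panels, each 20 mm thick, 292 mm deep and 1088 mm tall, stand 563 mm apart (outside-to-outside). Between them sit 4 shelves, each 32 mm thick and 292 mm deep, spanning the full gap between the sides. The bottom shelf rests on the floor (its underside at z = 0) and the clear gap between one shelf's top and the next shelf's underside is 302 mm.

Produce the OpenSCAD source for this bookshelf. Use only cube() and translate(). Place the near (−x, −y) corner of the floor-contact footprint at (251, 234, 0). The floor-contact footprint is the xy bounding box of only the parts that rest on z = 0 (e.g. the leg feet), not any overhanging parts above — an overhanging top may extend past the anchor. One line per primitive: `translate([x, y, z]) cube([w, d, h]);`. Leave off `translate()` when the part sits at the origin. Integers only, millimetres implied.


translate([251, 234, 0]) cube([20, 292, 1088]);
translate([794, 234, 0]) cube([20, 292, 1088]);
translate([271, 234, 0]) cube([523, 292, 32]);
translate([271, 234, 334]) cube([523, 292, 32]);
translate([271, 234, 668]) cube([523, 292, 32]);
translate([271, 234, 1002]) cube([523, 292, 32]);


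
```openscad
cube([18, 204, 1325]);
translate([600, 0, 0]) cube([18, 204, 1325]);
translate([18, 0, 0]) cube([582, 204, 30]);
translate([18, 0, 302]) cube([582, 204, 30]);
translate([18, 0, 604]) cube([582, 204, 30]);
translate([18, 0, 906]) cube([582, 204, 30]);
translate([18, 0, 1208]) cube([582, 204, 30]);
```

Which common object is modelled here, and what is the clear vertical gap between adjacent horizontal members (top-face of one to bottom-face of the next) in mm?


A bookshelf. The clear shelf gap is 272 mm.

Two tall side panels with 5 horizontal boards between them — a bookshelf. The first two shelf undersides are at z = 0 and z = 302; with shelf thickness 30, the clear gap is 302 − 0 − 30 = 272 mm.


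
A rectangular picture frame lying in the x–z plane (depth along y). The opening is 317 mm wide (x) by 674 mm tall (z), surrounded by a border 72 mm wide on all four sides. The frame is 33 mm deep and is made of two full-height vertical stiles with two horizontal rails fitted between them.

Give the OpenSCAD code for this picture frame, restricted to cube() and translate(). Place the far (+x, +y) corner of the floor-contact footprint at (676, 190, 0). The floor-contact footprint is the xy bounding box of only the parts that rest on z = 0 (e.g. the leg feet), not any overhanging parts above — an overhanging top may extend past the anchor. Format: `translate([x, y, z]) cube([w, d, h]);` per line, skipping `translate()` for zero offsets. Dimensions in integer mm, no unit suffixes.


translate([215, 157, 0]) cube([72, 33, 818]);
translate([604, 157, 0]) cube([72, 33, 818]);
translate([287, 157, 0]) cube([317, 33, 72]);
translate([287, 157, 746]) cube([317, 33, 72]);


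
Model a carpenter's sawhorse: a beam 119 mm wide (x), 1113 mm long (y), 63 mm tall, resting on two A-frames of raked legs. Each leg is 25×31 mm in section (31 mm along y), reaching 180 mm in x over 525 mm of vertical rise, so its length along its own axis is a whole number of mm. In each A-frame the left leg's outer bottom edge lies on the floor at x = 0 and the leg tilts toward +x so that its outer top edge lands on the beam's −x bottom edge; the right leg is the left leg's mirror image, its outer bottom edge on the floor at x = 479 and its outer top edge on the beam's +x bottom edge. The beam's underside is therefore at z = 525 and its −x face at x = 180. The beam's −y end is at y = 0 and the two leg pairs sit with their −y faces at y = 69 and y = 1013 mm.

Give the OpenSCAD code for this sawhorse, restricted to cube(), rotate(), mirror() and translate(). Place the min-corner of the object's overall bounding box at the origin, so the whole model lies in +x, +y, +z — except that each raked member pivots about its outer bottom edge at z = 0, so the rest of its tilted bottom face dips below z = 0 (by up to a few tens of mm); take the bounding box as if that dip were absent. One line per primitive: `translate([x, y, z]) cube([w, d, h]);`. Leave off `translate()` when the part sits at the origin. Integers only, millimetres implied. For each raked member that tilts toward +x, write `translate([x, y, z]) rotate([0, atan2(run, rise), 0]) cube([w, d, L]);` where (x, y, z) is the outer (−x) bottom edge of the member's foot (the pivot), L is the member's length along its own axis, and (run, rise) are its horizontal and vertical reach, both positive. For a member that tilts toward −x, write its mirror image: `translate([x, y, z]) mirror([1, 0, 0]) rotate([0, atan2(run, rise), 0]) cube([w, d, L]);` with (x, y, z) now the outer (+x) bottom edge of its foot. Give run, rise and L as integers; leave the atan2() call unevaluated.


// leg length = √(180² + 525²) = 555
// right-leg outer foot x = 2·180 + 119 = 479
// beam min-corner = (180, 0, 525)
translate([180, 0, 525]) cube([119, 1113, 63]);
translate([0, 69, 0]) rotate([0, atan2(180, 525), 0]) cube([25, 31, 555]);
translate([479, 69, 0]) mirror([1, 0, 0]) rotate([0, atan2(180, 525), 0]) cube([25, 31, 555]);
translate([0, 1013, 0]) rotate([0, atan2(180, 525), 0]) cube([25, 31, 555]);
translate([479, 1013, 0]) mirror([1, 0, 0]) rotate([0, atan2(180, 525), 0]) cube([25, 31, 555]);


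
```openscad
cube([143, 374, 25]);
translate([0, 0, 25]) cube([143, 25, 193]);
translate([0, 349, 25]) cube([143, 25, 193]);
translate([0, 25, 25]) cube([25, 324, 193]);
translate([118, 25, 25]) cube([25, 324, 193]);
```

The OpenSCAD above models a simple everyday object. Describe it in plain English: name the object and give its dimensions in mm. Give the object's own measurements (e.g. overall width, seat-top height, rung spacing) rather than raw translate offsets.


An open-topped rectangular box: outside dimensions 143×374×218 mm, with a uniform wall and base thickness of 25 mm. The base is a full 143×374 slab on the floor; four walls sit on top of the base. The front and back walls (the −y and +y sides) span the full width; the two side walls fit between them.


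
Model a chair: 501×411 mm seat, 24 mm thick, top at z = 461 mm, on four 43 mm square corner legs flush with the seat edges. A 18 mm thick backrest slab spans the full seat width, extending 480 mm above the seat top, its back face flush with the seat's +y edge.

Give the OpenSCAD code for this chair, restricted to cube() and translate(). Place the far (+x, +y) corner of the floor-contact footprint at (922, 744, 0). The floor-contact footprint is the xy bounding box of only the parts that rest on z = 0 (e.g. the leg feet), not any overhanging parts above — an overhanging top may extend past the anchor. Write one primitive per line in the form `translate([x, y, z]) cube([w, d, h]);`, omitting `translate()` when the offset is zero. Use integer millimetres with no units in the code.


translate([421, 333, 437]) cube([501, 411, 24]);
translate([421, 333, 0]) cube([43, 43, 437]);
translate([879, 333, 0]) cube([43, 43, 437]);
translate([421, 701, 0]) cube([43, 43, 437]);
translate([879, 701, 0]) cube([43, 43, 437]);
translate([421, 726, 461]) cube([501, 18, 480]);


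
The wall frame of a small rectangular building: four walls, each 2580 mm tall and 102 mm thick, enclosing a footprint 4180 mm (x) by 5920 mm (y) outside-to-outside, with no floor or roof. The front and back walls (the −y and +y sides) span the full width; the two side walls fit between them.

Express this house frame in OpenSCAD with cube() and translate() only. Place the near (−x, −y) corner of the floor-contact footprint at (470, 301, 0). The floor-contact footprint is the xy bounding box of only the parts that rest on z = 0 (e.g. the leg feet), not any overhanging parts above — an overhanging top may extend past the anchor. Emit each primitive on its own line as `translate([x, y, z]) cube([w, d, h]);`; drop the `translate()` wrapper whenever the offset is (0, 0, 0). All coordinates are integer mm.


translate([470, 301, 0]) cube([4180, 102, 2580]);
translate([470, 6119, 0]) cube([4180, 102, 2580]);
translate([470, 403, 0]) cube([102, 5716, 2580]);
translate([4548, 403, 0]) cube([102, 5716, 2580]);


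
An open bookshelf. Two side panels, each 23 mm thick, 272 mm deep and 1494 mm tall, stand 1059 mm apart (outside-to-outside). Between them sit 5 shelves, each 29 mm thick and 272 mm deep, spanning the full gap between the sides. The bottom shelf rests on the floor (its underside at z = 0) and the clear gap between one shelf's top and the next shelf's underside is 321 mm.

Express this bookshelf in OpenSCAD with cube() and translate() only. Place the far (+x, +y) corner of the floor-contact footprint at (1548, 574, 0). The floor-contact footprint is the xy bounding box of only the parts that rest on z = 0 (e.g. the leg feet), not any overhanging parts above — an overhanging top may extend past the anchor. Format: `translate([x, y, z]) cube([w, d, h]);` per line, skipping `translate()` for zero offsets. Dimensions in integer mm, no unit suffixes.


translate([489, 302, 0]) cube([23, 272, 1494]);
translate([1525, 302, 0]) cube([23, 272, 1494]);
translate([512, 302, 0]) cube([1013, 272, 29]);
translate([512, 302, 350]) cube([1013, 272, 29]);
translate([512, 302, 700]) cube([1013, 272, 29]);
translate([512, 302, 1050]) cube([1013, 272, 29]);
translate([512, 302, 1400]) cube([1013, 272, 29]);


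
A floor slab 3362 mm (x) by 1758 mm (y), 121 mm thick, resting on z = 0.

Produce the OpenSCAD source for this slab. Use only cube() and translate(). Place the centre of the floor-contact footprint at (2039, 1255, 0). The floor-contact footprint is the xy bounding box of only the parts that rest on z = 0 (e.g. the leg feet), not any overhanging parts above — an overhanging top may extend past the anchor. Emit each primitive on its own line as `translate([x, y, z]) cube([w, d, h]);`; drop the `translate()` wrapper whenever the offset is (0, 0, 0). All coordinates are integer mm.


translate([358, 376, 0]) cube([3362, 1758, 121]);


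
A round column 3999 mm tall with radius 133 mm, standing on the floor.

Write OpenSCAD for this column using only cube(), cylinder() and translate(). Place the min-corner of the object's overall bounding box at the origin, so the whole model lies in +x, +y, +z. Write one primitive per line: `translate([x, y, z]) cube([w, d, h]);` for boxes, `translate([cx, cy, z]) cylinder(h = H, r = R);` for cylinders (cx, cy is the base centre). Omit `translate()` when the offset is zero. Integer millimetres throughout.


translate([133, 133, 0]) cylinder(h = 3999, r = 133);


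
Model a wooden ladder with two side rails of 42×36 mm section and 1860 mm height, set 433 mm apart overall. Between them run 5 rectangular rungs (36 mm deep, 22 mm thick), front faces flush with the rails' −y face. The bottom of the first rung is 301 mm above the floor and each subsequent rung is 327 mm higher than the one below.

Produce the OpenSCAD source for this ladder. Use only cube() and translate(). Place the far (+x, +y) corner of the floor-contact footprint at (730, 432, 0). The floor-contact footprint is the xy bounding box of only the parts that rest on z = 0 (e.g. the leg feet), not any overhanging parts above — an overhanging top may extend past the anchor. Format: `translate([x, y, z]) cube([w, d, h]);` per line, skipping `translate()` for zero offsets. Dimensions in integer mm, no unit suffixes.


translate([297, 396, 0]) cube([42, 36, 1860]);
translate([688, 396, 0]) cube([42, 36, 1860]);
translate([339, 396, 301]) cube([349, 36, 22]);
translate([339, 396, 628]) cube([349, 36, 22]);
translate([339, 396, 955]) cube([349, 36, 22]);
translate([339, 396, 1282]) cube([349, 36, 22]);
translate([339, 396, 1609]) cube([349, 36, 22]);


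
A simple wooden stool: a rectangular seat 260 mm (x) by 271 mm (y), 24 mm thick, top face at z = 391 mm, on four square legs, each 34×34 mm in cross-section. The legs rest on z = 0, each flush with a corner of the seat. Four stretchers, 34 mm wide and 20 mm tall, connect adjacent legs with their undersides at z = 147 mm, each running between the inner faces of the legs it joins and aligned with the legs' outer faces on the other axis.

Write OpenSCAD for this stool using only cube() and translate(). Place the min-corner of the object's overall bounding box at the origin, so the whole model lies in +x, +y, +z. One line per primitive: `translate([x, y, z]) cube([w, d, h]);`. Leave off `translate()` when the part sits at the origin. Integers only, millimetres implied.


translate([0, 0, 367]) cube([260, 271, 24]);
cube([34, 34, 367]);
translate([226, 0, 0]) cube([34, 34, 367]);
translate([0, 237, 0]) cube([34, 34, 367]);
translate([226, 237, 0]) cube([34, 34, 367]);
translate([34, 0, 147]) cube([192, 34, 20]);
translate([34, 237, 147]) cube([192, 34, 20]);
translate([0, 34, 147]) cube([34, 203, 20]);
translate([226, 34, 147]) cube([34, 203, 20]);


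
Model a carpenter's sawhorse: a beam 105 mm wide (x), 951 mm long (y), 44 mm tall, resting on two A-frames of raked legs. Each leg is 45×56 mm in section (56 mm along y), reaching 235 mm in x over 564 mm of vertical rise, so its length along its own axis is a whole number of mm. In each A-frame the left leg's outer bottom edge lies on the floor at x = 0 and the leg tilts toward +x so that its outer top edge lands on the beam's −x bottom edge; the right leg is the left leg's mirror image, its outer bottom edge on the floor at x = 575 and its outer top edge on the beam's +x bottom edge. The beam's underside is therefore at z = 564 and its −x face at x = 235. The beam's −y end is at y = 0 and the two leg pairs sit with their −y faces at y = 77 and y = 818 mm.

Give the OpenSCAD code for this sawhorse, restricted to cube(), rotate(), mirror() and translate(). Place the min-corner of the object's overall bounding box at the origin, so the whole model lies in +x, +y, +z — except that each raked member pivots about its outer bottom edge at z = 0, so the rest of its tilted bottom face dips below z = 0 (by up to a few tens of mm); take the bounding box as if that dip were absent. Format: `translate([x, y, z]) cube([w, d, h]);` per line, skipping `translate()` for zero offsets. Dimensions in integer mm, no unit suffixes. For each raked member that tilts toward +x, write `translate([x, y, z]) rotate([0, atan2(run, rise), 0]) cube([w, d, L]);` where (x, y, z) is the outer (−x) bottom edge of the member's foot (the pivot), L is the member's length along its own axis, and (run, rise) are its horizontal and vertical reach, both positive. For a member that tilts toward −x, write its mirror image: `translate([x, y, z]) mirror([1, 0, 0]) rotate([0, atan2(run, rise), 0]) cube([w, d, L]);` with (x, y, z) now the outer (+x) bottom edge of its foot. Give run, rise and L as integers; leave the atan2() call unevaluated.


// leg length = √(235² + 564²) = 611
// right-leg outer foot x = 2·235 + 105 = 575
// beam min-corner = (235, 0, 564)
translate([235, 0, 564]) cube([105, 951, 44]);
translate([0, 77, 0]) rotate([0, atan2(235, 564), 0]) cube([45, 56, 611]);
translate([575, 77, 0]) mirror([1, 0, 0]) rotate([0, atan2(235, 564), 0]) cube([45, 56, 611]);
translate([0, 818, 0]) rotate([0, atan2(235, 564), 0]) cube([45, 56, 611]);
translate([575, 818, 0]) mirror([1, 0, 0]) rotate([0, atan2(235, 564), 0]) cube([45, 56, 611]);


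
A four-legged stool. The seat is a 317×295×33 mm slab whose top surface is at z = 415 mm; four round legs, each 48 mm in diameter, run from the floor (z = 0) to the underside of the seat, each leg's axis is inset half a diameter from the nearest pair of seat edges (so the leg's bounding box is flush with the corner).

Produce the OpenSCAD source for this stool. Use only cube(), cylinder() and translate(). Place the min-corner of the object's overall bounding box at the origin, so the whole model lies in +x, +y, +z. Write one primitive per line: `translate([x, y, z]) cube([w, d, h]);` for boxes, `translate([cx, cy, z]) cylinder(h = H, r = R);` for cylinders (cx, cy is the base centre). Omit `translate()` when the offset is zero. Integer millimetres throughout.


translate([0, 0, 382]) cube([317, 295, 33]);
translate([24, 24, 0]) cylinder(h = 382, r = 24);
translate([293, 24, 0]) cylinder(h = 382, r = 24);
translate([24, 271, 0]) cylinder(h = 382, r = 24);
translate([293, 271, 0]) cylinder(h = 382, r = 24);


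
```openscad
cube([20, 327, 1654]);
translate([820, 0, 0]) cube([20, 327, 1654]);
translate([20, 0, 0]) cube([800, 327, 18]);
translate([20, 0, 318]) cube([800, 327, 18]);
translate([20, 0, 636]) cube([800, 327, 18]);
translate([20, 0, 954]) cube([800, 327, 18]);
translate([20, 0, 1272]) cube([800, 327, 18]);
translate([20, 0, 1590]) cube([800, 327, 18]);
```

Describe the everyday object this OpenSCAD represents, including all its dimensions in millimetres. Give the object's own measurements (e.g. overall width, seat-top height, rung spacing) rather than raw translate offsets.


An open bookshelf. Two side panels, each 20 mm thick, 327 mm deep and 1654 mm tall, stand 840 mm apart (outside-to-outside). Between them sit 6 shelves, each 18 mm thick and 327 mm deep, spanning the full gap between the sides. The bottom shelf rests on the floor (its underside at z = 0) and the clear gap between one shelf's top and the next shelf's underside is 300 mm.


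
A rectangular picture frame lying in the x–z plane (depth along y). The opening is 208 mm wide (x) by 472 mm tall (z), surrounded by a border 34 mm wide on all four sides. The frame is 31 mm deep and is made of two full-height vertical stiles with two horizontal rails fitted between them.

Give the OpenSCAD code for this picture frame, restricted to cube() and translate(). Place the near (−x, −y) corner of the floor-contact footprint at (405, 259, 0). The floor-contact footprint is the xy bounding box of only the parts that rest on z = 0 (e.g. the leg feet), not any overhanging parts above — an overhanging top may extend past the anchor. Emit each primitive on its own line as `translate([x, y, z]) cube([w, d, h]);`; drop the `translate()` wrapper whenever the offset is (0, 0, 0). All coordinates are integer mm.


translate([405, 259, 0]) cube([34, 31, 540]);
translate([647, 259, 0]) cube([34, 31, 540]);
translate([439, 259, 0]) cube([208, 31, 34]);
translate([439, 259, 506]) cube([208, 31, 34]);


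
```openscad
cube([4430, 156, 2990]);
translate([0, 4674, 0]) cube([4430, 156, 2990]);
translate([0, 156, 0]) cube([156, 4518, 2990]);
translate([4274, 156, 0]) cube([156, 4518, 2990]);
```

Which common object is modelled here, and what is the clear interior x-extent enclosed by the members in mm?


A house (or room) frame. The interior width is 4118 mm.

Four 2990 mm walls enclosing a rectangle with no floor or roof — a room or house frame. Outside width is 4430 mm and wall thickness is 156 mm, so the interior width is 4430 − 2 × 156 = 4118 mm.


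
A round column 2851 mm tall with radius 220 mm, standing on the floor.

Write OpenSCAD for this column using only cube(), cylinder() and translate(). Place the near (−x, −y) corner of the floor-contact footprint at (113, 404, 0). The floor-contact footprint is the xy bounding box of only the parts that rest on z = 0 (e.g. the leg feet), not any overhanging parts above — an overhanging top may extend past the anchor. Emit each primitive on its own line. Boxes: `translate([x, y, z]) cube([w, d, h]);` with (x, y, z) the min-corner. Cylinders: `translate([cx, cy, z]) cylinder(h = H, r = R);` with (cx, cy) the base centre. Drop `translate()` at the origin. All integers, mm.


translate([333, 624, 0]) cylinder(h = 2851, r = 220);


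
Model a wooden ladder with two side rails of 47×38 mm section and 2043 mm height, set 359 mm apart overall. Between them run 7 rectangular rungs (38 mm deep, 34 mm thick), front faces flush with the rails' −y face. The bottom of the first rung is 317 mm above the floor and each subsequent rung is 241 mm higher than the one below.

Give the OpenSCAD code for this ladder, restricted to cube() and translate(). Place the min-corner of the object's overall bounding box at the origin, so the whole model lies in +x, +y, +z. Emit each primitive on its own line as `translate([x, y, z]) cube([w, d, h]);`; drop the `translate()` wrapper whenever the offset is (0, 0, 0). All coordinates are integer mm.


cube([47, 38, 2043]);
translate([312, 0, 0]) cube([47, 38, 2043]);
translate([47, 0, 317]) cube([265, 38, 34]);
translate([47, 0, 558]) cube([265, 38, 34]);
translate([47, 0, 799]) cube([265, 38, 34]);
translate([47, 0, 1040]) cube([265, 38, 34]);
translate([47, 0, 1281]) cube([265, 38, 34]);
translate([47, 0, 1522]) cube([265, 38, 34]);
translate([47, 0, 1763]) cube([265, 38, 34]);


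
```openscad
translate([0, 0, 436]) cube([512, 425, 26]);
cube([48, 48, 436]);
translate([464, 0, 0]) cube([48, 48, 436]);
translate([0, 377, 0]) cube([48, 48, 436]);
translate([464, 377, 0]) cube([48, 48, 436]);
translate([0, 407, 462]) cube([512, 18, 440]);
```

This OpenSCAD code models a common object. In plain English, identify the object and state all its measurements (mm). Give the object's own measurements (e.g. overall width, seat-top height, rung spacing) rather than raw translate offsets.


A chair. The seat is a 512×425×26 mm slab with its top at z = 462 mm, on four 48×48 mm corner legs (flush with the seat edges, standing on z = 0). A flat backrest 18 mm thick, 440 mm tall, spans the full seat width and rises from the seat top along its +y edge, rear face flush with the rear of the seat.


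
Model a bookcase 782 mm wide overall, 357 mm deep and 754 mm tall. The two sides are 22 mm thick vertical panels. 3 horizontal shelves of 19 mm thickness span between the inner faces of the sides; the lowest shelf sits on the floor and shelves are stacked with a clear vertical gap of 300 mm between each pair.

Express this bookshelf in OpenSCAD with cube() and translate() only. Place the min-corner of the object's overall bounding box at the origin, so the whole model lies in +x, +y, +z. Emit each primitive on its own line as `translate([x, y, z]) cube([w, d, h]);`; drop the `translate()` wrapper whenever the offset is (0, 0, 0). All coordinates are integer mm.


cube([22, 357, 754]);
translate([760, 0, 0]) cube([22, 357, 754]);
translate([22, 0, 0]) cube([738, 357, 19]);
translate([22, 0, 319]) cube([738, 357, 19]);
translate([22, 0, 638]) cube([738, 357, 19]);


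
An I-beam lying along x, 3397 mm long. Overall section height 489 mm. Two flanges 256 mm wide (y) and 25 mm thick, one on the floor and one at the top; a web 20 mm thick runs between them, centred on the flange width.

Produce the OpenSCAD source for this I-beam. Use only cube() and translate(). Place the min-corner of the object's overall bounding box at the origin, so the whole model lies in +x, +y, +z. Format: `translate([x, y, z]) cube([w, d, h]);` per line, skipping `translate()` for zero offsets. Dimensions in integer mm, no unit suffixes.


cube([3397, 256, 25]);
translate([0, 118, 25]) cube([3397, 20, 439]);
translate([0, 0, 464]) cube([3397, 256, 25]);


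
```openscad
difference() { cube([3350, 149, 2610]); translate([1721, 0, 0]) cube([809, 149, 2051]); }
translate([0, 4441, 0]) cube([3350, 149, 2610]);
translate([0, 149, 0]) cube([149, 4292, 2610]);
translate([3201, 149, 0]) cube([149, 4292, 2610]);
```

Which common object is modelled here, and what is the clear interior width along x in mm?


A single room. The interior width is 3052 mm.

Four walls enclosing a rectangle with a door in the front wall — a room. Outside width 3350 minus two 149 mm walls gives 3052 mm.


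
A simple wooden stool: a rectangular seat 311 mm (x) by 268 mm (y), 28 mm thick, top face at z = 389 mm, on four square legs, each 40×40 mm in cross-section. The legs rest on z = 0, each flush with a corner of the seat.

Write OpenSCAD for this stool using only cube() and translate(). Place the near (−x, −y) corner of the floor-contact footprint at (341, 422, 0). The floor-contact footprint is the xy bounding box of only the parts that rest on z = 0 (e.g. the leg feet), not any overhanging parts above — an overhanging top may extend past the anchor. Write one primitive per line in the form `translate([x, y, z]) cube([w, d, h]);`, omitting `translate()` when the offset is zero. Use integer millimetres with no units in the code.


translate([341, 422, 361]) cube([311, 268, 28]);
translate([341, 422, 0]) cube([40, 40, 361]);
translate([612, 422, 0]) cube([40, 40, 361]);
translate([341, 650, 0]) cube([40, 40, 361]);
translate([612, 650, 0]) cube([40, 40, 361]);


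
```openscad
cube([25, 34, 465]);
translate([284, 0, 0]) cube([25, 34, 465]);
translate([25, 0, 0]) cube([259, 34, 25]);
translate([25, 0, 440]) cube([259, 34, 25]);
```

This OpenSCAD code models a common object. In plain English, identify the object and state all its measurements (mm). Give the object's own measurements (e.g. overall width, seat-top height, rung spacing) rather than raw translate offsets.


A rectangular picture frame lying in the x–z plane (depth along y). The opening is 259 mm wide (x) by 415 mm tall (z), surrounded by a border 25 mm wide on all four sides. The frame is 34 mm deep and is made of two full-height vertical stiles with two horizontal rails fitted between them.


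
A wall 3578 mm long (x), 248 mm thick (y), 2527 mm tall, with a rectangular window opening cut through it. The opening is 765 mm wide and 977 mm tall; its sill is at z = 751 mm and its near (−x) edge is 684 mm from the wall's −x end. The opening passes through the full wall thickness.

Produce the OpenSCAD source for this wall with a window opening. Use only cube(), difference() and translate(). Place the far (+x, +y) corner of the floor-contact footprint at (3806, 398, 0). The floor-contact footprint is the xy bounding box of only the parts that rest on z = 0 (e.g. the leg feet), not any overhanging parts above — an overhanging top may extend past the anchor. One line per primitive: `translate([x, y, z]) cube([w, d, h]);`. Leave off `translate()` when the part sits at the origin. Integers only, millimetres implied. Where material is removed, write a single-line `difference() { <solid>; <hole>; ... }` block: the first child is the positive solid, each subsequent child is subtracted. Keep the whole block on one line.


difference() { translate([228, 150, 0]) cube([3578, 248, 2527]); translate([912, 150, 751]) cube([765, 248, 977]); }


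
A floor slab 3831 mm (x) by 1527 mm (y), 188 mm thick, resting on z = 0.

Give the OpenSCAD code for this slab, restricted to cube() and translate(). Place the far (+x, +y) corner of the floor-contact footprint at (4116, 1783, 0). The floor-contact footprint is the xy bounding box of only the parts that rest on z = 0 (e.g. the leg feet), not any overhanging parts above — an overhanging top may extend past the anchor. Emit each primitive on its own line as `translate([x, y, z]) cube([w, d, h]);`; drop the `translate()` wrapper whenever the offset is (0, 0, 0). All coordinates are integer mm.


translate([285, 256, 0]) cube([3831, 1527, 188]);


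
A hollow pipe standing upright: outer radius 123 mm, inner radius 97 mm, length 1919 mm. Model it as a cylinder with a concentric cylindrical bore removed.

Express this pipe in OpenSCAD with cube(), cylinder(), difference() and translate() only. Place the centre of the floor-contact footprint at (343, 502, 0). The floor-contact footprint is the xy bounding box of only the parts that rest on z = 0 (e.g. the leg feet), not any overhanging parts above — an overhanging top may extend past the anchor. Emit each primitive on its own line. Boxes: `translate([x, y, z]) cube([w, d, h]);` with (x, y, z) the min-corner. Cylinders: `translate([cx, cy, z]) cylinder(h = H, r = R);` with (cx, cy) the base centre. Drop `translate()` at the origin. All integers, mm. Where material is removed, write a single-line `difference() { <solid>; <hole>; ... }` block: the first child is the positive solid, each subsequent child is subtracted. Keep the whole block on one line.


difference() { translate([343, 502, 0]) cylinder(h = 1919, r = 123); translate([343, 502, 0]) cylinder(h = 1919, r = 97); }


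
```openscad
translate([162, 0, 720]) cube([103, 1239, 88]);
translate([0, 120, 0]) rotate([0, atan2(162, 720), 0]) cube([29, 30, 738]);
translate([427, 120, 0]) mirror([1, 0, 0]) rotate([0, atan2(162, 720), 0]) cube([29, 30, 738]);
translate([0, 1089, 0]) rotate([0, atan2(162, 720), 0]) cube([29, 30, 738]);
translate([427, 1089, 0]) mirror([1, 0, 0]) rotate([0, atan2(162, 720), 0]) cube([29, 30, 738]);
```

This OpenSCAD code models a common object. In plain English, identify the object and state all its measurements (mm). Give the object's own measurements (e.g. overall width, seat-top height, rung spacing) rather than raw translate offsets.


A sawhorse. A 103×1239×88 mm beam (x, y, z) sits on two A-frame leg pairs. Each pair is two raked legs of 29×30 mm section (30 mm along y) splaying symmetrically in x. Each leg rises 720 mm vertically over 162 mm of horizontal reach and is 738 mm long along its own axis. Every leg's outer bottom edge rests on the floor and its outer top edge meets a bottom edge of the beam — the left legs (tilting toward +x) meet the beam's −x bottom edge, the right legs (their mirror images, tilting toward −x) meet its +x bottom edge — so the leg tops tuck under the beam, the beam's underside is 720 mm above the floor, and the feet are 427 mm apart outside-to-outside with the beam centred between them. The two leg pairs are set in 120 mm from either end of the beam.


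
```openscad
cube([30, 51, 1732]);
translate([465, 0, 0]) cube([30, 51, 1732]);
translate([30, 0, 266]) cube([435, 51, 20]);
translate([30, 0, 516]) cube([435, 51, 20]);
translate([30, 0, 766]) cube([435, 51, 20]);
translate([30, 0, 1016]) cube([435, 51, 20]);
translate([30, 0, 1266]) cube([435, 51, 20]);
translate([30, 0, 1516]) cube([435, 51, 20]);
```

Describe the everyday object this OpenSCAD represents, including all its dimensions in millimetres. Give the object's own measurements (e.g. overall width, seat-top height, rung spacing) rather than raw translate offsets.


A straight ladder. Two 30×51 mm vertical rails, 1732 mm tall, stand 495 mm apart (outside-to-outside) with their front faces coplanar on the −y side. 6 rungs, each 51 mm deep and 20 mm tall, span between the inner faces of the rails, front faces flush with the rails. The lowest rung's underside is at z = 266 mm and rungs are spaced 250 mm apart (underside to underside).


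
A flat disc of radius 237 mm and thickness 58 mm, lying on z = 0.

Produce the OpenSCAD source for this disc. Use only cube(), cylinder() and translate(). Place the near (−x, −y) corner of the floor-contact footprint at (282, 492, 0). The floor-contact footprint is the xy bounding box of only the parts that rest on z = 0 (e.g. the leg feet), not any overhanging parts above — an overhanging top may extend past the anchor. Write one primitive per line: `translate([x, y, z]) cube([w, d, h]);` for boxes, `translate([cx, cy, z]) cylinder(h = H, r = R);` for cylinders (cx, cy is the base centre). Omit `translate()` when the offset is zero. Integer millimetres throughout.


translate([519, 729, 0]) cylinder(h = 58, r = 237);


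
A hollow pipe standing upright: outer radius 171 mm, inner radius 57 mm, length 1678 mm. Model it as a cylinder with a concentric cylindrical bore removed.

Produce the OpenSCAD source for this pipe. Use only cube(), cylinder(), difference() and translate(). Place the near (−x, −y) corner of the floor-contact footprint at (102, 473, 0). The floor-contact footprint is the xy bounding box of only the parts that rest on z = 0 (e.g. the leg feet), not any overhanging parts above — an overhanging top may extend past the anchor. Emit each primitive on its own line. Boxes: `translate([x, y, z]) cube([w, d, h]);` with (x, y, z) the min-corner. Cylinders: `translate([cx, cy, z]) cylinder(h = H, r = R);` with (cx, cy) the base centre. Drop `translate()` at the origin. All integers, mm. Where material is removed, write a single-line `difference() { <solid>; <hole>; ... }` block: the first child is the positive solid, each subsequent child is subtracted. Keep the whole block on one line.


difference() { translate([273, 644, 0]) cylinder(h = 1678, r = 171); translate([273, 644, 0]) cylinder(h = 1678, r = 57); }


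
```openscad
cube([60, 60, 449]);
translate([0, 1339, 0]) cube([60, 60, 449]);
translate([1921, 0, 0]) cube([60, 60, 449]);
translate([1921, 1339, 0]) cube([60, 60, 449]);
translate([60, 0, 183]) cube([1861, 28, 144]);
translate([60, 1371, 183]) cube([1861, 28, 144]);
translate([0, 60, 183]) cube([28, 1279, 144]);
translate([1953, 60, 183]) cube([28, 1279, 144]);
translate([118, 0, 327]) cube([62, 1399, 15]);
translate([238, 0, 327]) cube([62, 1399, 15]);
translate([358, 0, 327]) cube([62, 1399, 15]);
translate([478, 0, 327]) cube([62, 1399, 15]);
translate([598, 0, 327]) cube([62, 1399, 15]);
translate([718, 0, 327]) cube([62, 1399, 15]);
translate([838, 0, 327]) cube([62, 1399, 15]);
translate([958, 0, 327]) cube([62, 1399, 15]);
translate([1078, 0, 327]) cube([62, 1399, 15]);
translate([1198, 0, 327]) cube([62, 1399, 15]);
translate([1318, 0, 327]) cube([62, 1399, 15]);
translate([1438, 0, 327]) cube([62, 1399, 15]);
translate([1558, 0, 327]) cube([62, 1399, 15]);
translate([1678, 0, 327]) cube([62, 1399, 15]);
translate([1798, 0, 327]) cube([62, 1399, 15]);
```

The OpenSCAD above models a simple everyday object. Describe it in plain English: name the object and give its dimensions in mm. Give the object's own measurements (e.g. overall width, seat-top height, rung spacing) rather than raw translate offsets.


A bed frame 1981 mm long (x) by 1399 mm wide (y). Four 60×60 mm corner posts, 449 mm tall, at the corners of the footprint. Four rails of 28 mm thickness and 144 mm height run between adjacent posts with their undersides at z = 183 mm, their outer faces flush with the outside of the frame (the two x-running rails run between the posts' inner faces; the two y-running rails run between the posts' inner faces). 15 slats, each 62 mm wide (x) and 15 mm thick, lie across the top of the two x-running rails, running the full 1399 mm width of the frame in y; along x they sit between the end posts with a 58 mm gap after the −x posts and between neighbouring slats, leaving 61 mm before the +x posts.


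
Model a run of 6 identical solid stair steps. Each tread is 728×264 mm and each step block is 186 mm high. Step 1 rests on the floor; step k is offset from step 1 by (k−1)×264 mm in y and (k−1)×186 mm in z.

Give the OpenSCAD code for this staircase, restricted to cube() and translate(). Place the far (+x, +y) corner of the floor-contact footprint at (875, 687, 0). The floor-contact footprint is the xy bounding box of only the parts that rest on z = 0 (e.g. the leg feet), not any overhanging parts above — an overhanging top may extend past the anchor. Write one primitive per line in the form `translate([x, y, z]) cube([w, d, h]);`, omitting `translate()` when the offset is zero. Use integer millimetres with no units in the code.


translate([147, 423, 0]) cube([728, 264, 186]);
translate([147, 687, 186]) cube([728, 264, 186]);
translate([147, 951, 372]) cube([728, 264, 186]);
translate([147, 1215, 558]) cube([728, 264, 186]);
translate([147, 1479, 744]) cube([728, 264, 186]);
translate([147, 1743, 930]) cube([728, 264, 186]);
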